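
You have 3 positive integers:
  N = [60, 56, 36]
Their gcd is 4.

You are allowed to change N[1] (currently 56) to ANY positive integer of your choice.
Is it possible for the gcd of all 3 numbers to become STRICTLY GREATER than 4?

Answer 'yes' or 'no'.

Answer: yes

Derivation:
Current gcd = 4
gcd of all OTHER numbers (without N[1]=56): gcd([60, 36]) = 12
The new gcd after any change is gcd(12, new_value).
This can be at most 12.
Since 12 > old gcd 4, the gcd CAN increase (e.g., set N[1] = 12).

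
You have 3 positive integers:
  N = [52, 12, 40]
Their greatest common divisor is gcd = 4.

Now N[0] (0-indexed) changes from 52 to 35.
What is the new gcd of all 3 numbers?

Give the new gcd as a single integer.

Answer: 1

Derivation:
Numbers: [52, 12, 40], gcd = 4
Change: index 0, 52 -> 35
gcd of the OTHER numbers (without index 0): gcd([12, 40]) = 4
New gcd = gcd(g_others, new_val) = gcd(4, 35) = 1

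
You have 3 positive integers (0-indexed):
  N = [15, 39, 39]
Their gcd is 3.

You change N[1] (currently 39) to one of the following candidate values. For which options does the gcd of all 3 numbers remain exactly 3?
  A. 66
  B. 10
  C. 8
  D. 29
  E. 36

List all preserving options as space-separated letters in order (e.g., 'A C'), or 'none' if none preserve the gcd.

Old gcd = 3; gcd of others (without N[1]) = 3
New gcd for candidate v: gcd(3, v). Preserves old gcd iff gcd(3, v) = 3.
  Option A: v=66, gcd(3,66)=3 -> preserves
  Option B: v=10, gcd(3,10)=1 -> changes
  Option C: v=8, gcd(3,8)=1 -> changes
  Option D: v=29, gcd(3,29)=1 -> changes
  Option E: v=36, gcd(3,36)=3 -> preserves

Answer: A E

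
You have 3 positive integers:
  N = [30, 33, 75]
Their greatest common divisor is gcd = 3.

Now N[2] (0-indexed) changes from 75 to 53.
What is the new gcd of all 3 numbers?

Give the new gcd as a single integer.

Answer: 1

Derivation:
Numbers: [30, 33, 75], gcd = 3
Change: index 2, 75 -> 53
gcd of the OTHER numbers (without index 2): gcd([30, 33]) = 3
New gcd = gcd(g_others, new_val) = gcd(3, 53) = 1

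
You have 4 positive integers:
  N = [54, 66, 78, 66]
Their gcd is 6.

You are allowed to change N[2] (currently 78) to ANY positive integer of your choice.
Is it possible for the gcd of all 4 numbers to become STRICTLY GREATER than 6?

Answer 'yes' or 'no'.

Answer: no

Derivation:
Current gcd = 6
gcd of all OTHER numbers (without N[2]=78): gcd([54, 66, 66]) = 6
The new gcd after any change is gcd(6, new_value).
This can be at most 6.
Since 6 = old gcd 6, the gcd can only stay the same or decrease.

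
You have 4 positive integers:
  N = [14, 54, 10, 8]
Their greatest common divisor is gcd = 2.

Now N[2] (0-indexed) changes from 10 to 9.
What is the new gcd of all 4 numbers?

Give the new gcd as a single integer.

Answer: 1

Derivation:
Numbers: [14, 54, 10, 8], gcd = 2
Change: index 2, 10 -> 9
gcd of the OTHER numbers (without index 2): gcd([14, 54, 8]) = 2
New gcd = gcd(g_others, new_val) = gcd(2, 9) = 1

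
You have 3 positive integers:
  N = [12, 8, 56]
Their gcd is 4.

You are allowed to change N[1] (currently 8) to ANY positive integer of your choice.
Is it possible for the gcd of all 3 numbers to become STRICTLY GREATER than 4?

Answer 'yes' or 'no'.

Answer: no

Derivation:
Current gcd = 4
gcd of all OTHER numbers (without N[1]=8): gcd([12, 56]) = 4
The new gcd after any change is gcd(4, new_value).
This can be at most 4.
Since 4 = old gcd 4, the gcd can only stay the same or decrease.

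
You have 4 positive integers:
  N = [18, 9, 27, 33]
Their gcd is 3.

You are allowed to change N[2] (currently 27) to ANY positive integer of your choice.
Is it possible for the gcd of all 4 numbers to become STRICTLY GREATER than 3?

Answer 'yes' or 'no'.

Current gcd = 3
gcd of all OTHER numbers (without N[2]=27): gcd([18, 9, 33]) = 3
The new gcd after any change is gcd(3, new_value).
This can be at most 3.
Since 3 = old gcd 3, the gcd can only stay the same or decrease.

Answer: no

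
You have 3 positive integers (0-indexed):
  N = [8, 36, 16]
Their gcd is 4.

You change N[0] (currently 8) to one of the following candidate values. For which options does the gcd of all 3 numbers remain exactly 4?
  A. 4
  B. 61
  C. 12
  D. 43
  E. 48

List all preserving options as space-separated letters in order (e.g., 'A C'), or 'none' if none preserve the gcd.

Answer: A C E

Derivation:
Old gcd = 4; gcd of others (without N[0]) = 4
New gcd for candidate v: gcd(4, v). Preserves old gcd iff gcd(4, v) = 4.
  Option A: v=4, gcd(4,4)=4 -> preserves
  Option B: v=61, gcd(4,61)=1 -> changes
  Option C: v=12, gcd(4,12)=4 -> preserves
  Option D: v=43, gcd(4,43)=1 -> changes
  Option E: v=48, gcd(4,48)=4 -> preserves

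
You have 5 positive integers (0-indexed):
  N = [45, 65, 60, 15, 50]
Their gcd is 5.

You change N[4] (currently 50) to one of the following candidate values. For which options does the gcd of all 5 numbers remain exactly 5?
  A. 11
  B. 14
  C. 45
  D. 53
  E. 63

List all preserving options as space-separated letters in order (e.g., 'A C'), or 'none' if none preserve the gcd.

Old gcd = 5; gcd of others (without N[4]) = 5
New gcd for candidate v: gcd(5, v). Preserves old gcd iff gcd(5, v) = 5.
  Option A: v=11, gcd(5,11)=1 -> changes
  Option B: v=14, gcd(5,14)=1 -> changes
  Option C: v=45, gcd(5,45)=5 -> preserves
  Option D: v=53, gcd(5,53)=1 -> changes
  Option E: v=63, gcd(5,63)=1 -> changes

Answer: C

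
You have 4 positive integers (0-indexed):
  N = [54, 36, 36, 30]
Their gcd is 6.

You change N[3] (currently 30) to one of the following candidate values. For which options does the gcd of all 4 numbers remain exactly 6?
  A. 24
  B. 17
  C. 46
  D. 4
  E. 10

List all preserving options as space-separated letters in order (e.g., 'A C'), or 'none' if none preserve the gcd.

Answer: A

Derivation:
Old gcd = 6; gcd of others (without N[3]) = 18
New gcd for candidate v: gcd(18, v). Preserves old gcd iff gcd(18, v) = 6.
  Option A: v=24, gcd(18,24)=6 -> preserves
  Option B: v=17, gcd(18,17)=1 -> changes
  Option C: v=46, gcd(18,46)=2 -> changes
  Option D: v=4, gcd(18,4)=2 -> changes
  Option E: v=10, gcd(18,10)=2 -> changes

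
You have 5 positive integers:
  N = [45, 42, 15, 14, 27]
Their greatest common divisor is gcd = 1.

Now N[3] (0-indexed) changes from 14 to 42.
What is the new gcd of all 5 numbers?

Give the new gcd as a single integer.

Numbers: [45, 42, 15, 14, 27], gcd = 1
Change: index 3, 14 -> 42
gcd of the OTHER numbers (without index 3): gcd([45, 42, 15, 27]) = 3
New gcd = gcd(g_others, new_val) = gcd(3, 42) = 3

Answer: 3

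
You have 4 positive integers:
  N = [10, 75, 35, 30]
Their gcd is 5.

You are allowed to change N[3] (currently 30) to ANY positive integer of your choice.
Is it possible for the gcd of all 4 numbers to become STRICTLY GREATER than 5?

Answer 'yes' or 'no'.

Answer: no

Derivation:
Current gcd = 5
gcd of all OTHER numbers (without N[3]=30): gcd([10, 75, 35]) = 5
The new gcd after any change is gcd(5, new_value).
This can be at most 5.
Since 5 = old gcd 5, the gcd can only stay the same or decrease.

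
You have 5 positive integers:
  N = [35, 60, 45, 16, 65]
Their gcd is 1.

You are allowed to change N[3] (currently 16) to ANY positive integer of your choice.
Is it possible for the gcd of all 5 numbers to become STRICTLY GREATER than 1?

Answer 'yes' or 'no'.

Current gcd = 1
gcd of all OTHER numbers (without N[3]=16): gcd([35, 60, 45, 65]) = 5
The new gcd after any change is gcd(5, new_value).
This can be at most 5.
Since 5 > old gcd 1, the gcd CAN increase (e.g., set N[3] = 5).

Answer: yes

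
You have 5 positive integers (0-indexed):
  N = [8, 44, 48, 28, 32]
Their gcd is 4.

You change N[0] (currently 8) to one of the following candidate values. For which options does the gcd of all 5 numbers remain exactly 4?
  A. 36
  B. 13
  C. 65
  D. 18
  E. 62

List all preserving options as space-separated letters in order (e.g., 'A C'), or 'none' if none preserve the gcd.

Old gcd = 4; gcd of others (without N[0]) = 4
New gcd for candidate v: gcd(4, v). Preserves old gcd iff gcd(4, v) = 4.
  Option A: v=36, gcd(4,36)=4 -> preserves
  Option B: v=13, gcd(4,13)=1 -> changes
  Option C: v=65, gcd(4,65)=1 -> changes
  Option D: v=18, gcd(4,18)=2 -> changes
  Option E: v=62, gcd(4,62)=2 -> changes

Answer: A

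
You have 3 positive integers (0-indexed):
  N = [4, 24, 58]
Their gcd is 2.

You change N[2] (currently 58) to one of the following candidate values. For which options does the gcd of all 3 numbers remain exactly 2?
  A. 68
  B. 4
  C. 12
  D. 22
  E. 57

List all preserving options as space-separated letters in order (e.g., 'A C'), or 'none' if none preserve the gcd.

Old gcd = 2; gcd of others (without N[2]) = 4
New gcd for candidate v: gcd(4, v). Preserves old gcd iff gcd(4, v) = 2.
  Option A: v=68, gcd(4,68)=4 -> changes
  Option B: v=4, gcd(4,4)=4 -> changes
  Option C: v=12, gcd(4,12)=4 -> changes
  Option D: v=22, gcd(4,22)=2 -> preserves
  Option E: v=57, gcd(4,57)=1 -> changes

Answer: D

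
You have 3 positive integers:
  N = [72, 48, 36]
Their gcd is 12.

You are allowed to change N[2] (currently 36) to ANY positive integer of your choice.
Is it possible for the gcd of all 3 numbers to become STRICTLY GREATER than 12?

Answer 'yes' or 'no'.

Answer: yes

Derivation:
Current gcd = 12
gcd of all OTHER numbers (without N[2]=36): gcd([72, 48]) = 24
The new gcd after any change is gcd(24, new_value).
This can be at most 24.
Since 24 > old gcd 12, the gcd CAN increase (e.g., set N[2] = 24).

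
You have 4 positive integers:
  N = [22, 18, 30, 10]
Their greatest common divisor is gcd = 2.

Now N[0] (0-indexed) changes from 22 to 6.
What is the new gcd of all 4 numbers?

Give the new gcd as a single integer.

Numbers: [22, 18, 30, 10], gcd = 2
Change: index 0, 22 -> 6
gcd of the OTHER numbers (without index 0): gcd([18, 30, 10]) = 2
New gcd = gcd(g_others, new_val) = gcd(2, 6) = 2

Answer: 2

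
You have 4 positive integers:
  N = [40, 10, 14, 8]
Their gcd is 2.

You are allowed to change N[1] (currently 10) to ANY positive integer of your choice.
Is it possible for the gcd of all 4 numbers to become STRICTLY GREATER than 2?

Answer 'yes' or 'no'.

Answer: no

Derivation:
Current gcd = 2
gcd of all OTHER numbers (without N[1]=10): gcd([40, 14, 8]) = 2
The new gcd after any change is gcd(2, new_value).
This can be at most 2.
Since 2 = old gcd 2, the gcd can only stay the same or decrease.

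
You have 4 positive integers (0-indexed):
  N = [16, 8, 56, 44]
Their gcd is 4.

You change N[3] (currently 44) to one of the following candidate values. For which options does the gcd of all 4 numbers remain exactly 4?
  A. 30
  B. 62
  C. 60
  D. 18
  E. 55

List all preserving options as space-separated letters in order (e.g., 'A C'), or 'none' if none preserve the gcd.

Answer: C

Derivation:
Old gcd = 4; gcd of others (without N[3]) = 8
New gcd for candidate v: gcd(8, v). Preserves old gcd iff gcd(8, v) = 4.
  Option A: v=30, gcd(8,30)=2 -> changes
  Option B: v=62, gcd(8,62)=2 -> changes
  Option C: v=60, gcd(8,60)=4 -> preserves
  Option D: v=18, gcd(8,18)=2 -> changes
  Option E: v=55, gcd(8,55)=1 -> changes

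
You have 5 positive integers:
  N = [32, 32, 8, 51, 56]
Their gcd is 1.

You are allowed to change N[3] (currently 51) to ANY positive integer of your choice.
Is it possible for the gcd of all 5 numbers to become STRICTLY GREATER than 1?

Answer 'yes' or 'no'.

Current gcd = 1
gcd of all OTHER numbers (without N[3]=51): gcd([32, 32, 8, 56]) = 8
The new gcd after any change is gcd(8, new_value).
This can be at most 8.
Since 8 > old gcd 1, the gcd CAN increase (e.g., set N[3] = 8).

Answer: yes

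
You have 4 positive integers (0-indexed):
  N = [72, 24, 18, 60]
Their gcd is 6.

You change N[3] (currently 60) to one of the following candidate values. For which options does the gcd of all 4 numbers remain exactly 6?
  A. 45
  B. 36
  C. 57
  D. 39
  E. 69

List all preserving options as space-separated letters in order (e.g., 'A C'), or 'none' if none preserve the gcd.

Answer: B

Derivation:
Old gcd = 6; gcd of others (without N[3]) = 6
New gcd for candidate v: gcd(6, v). Preserves old gcd iff gcd(6, v) = 6.
  Option A: v=45, gcd(6,45)=3 -> changes
  Option B: v=36, gcd(6,36)=6 -> preserves
  Option C: v=57, gcd(6,57)=3 -> changes
  Option D: v=39, gcd(6,39)=3 -> changes
  Option E: v=69, gcd(6,69)=3 -> changes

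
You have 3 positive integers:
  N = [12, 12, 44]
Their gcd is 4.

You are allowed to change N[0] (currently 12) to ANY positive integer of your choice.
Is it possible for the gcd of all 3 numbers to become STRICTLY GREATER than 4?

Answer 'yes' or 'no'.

Answer: no

Derivation:
Current gcd = 4
gcd of all OTHER numbers (without N[0]=12): gcd([12, 44]) = 4
The new gcd after any change is gcd(4, new_value).
This can be at most 4.
Since 4 = old gcd 4, the gcd can only stay the same or decrease.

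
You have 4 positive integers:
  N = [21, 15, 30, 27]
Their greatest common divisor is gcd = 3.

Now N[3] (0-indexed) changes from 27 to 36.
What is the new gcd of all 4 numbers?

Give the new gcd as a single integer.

Numbers: [21, 15, 30, 27], gcd = 3
Change: index 3, 27 -> 36
gcd of the OTHER numbers (without index 3): gcd([21, 15, 30]) = 3
New gcd = gcd(g_others, new_val) = gcd(3, 36) = 3

Answer: 3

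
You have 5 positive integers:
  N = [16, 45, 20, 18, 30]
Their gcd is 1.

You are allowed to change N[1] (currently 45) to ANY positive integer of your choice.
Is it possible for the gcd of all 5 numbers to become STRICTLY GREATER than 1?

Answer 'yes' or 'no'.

Current gcd = 1
gcd of all OTHER numbers (without N[1]=45): gcd([16, 20, 18, 30]) = 2
The new gcd after any change is gcd(2, new_value).
This can be at most 2.
Since 2 > old gcd 1, the gcd CAN increase (e.g., set N[1] = 2).

Answer: yes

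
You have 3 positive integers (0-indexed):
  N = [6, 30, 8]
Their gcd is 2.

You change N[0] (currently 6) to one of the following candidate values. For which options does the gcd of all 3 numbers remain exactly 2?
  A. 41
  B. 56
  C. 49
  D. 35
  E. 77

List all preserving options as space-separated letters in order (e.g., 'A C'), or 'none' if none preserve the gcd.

Answer: B

Derivation:
Old gcd = 2; gcd of others (without N[0]) = 2
New gcd for candidate v: gcd(2, v). Preserves old gcd iff gcd(2, v) = 2.
  Option A: v=41, gcd(2,41)=1 -> changes
  Option B: v=56, gcd(2,56)=2 -> preserves
  Option C: v=49, gcd(2,49)=1 -> changes
  Option D: v=35, gcd(2,35)=1 -> changes
  Option E: v=77, gcd(2,77)=1 -> changes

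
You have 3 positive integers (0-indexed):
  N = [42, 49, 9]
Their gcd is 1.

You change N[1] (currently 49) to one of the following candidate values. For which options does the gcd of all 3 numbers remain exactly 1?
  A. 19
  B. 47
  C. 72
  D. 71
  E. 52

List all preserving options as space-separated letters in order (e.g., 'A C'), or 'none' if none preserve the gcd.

Answer: A B D E

Derivation:
Old gcd = 1; gcd of others (without N[1]) = 3
New gcd for candidate v: gcd(3, v). Preserves old gcd iff gcd(3, v) = 1.
  Option A: v=19, gcd(3,19)=1 -> preserves
  Option B: v=47, gcd(3,47)=1 -> preserves
  Option C: v=72, gcd(3,72)=3 -> changes
  Option D: v=71, gcd(3,71)=1 -> preserves
  Option E: v=52, gcd(3,52)=1 -> preserves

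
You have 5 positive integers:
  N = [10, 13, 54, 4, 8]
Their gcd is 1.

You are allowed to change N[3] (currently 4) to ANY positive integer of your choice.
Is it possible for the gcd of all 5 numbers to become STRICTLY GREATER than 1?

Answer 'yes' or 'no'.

Answer: no

Derivation:
Current gcd = 1
gcd of all OTHER numbers (without N[3]=4): gcd([10, 13, 54, 8]) = 1
The new gcd after any change is gcd(1, new_value).
This can be at most 1.
Since 1 = old gcd 1, the gcd can only stay the same or decrease.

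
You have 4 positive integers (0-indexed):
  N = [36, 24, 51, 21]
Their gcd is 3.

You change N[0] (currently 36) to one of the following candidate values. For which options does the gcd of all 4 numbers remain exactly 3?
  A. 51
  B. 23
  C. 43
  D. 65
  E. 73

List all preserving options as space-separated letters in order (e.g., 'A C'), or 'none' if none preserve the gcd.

Answer: A

Derivation:
Old gcd = 3; gcd of others (without N[0]) = 3
New gcd for candidate v: gcd(3, v). Preserves old gcd iff gcd(3, v) = 3.
  Option A: v=51, gcd(3,51)=3 -> preserves
  Option B: v=23, gcd(3,23)=1 -> changes
  Option C: v=43, gcd(3,43)=1 -> changes
  Option D: v=65, gcd(3,65)=1 -> changes
  Option E: v=73, gcd(3,73)=1 -> changes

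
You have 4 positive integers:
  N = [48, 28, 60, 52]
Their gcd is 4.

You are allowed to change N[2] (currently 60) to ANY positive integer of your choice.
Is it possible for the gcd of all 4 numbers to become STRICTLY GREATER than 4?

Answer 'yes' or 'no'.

Current gcd = 4
gcd of all OTHER numbers (without N[2]=60): gcd([48, 28, 52]) = 4
The new gcd after any change is gcd(4, new_value).
This can be at most 4.
Since 4 = old gcd 4, the gcd can only stay the same or decrease.

Answer: no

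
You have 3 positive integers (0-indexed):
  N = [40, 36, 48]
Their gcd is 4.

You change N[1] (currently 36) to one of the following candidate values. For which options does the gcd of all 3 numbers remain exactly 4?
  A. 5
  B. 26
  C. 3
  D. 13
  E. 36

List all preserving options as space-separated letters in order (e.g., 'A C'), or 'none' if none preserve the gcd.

Old gcd = 4; gcd of others (without N[1]) = 8
New gcd for candidate v: gcd(8, v). Preserves old gcd iff gcd(8, v) = 4.
  Option A: v=5, gcd(8,5)=1 -> changes
  Option B: v=26, gcd(8,26)=2 -> changes
  Option C: v=3, gcd(8,3)=1 -> changes
  Option D: v=13, gcd(8,13)=1 -> changes
  Option E: v=36, gcd(8,36)=4 -> preserves

Answer: E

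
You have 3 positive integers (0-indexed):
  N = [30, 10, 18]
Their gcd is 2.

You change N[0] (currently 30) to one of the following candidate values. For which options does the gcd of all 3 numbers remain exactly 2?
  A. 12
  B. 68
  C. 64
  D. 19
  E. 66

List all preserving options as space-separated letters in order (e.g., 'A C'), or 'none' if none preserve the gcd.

Old gcd = 2; gcd of others (without N[0]) = 2
New gcd for candidate v: gcd(2, v). Preserves old gcd iff gcd(2, v) = 2.
  Option A: v=12, gcd(2,12)=2 -> preserves
  Option B: v=68, gcd(2,68)=2 -> preserves
  Option C: v=64, gcd(2,64)=2 -> preserves
  Option D: v=19, gcd(2,19)=1 -> changes
  Option E: v=66, gcd(2,66)=2 -> preserves

Answer: A B C E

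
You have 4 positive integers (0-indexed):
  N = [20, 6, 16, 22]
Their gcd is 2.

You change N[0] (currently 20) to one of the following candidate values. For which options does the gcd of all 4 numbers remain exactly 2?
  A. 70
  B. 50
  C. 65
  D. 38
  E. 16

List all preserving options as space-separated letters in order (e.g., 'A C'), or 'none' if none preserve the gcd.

Old gcd = 2; gcd of others (without N[0]) = 2
New gcd for candidate v: gcd(2, v). Preserves old gcd iff gcd(2, v) = 2.
  Option A: v=70, gcd(2,70)=2 -> preserves
  Option B: v=50, gcd(2,50)=2 -> preserves
  Option C: v=65, gcd(2,65)=1 -> changes
  Option D: v=38, gcd(2,38)=2 -> preserves
  Option E: v=16, gcd(2,16)=2 -> preserves

Answer: A B D E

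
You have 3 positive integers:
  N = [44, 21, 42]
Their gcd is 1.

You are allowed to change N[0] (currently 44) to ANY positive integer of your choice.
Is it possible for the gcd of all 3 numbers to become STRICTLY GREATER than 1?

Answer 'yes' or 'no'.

Current gcd = 1
gcd of all OTHER numbers (without N[0]=44): gcd([21, 42]) = 21
The new gcd after any change is gcd(21, new_value).
This can be at most 21.
Since 21 > old gcd 1, the gcd CAN increase (e.g., set N[0] = 21).

Answer: yes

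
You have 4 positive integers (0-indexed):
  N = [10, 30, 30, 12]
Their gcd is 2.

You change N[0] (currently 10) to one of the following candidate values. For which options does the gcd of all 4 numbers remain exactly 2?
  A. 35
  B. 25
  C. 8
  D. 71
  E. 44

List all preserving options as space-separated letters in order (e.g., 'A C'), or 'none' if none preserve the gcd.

Old gcd = 2; gcd of others (without N[0]) = 6
New gcd for candidate v: gcd(6, v). Preserves old gcd iff gcd(6, v) = 2.
  Option A: v=35, gcd(6,35)=1 -> changes
  Option B: v=25, gcd(6,25)=1 -> changes
  Option C: v=8, gcd(6,8)=2 -> preserves
  Option D: v=71, gcd(6,71)=1 -> changes
  Option E: v=44, gcd(6,44)=2 -> preserves

Answer: C E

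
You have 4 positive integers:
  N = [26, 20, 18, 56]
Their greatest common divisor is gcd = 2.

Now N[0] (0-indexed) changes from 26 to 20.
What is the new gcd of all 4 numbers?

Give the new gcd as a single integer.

Numbers: [26, 20, 18, 56], gcd = 2
Change: index 0, 26 -> 20
gcd of the OTHER numbers (without index 0): gcd([20, 18, 56]) = 2
New gcd = gcd(g_others, new_val) = gcd(2, 20) = 2

Answer: 2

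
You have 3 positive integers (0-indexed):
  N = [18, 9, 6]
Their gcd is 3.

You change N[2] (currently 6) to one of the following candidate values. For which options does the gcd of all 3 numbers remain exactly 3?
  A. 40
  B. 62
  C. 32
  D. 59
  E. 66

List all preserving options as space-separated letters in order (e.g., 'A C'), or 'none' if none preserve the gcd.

Old gcd = 3; gcd of others (without N[2]) = 9
New gcd for candidate v: gcd(9, v). Preserves old gcd iff gcd(9, v) = 3.
  Option A: v=40, gcd(9,40)=1 -> changes
  Option B: v=62, gcd(9,62)=1 -> changes
  Option C: v=32, gcd(9,32)=1 -> changes
  Option D: v=59, gcd(9,59)=1 -> changes
  Option E: v=66, gcd(9,66)=3 -> preserves

Answer: E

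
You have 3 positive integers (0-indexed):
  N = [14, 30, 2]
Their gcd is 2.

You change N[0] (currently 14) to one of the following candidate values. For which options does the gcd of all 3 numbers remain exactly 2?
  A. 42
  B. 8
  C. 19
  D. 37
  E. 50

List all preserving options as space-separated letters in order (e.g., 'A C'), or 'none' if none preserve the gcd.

Old gcd = 2; gcd of others (without N[0]) = 2
New gcd for candidate v: gcd(2, v). Preserves old gcd iff gcd(2, v) = 2.
  Option A: v=42, gcd(2,42)=2 -> preserves
  Option B: v=8, gcd(2,8)=2 -> preserves
  Option C: v=19, gcd(2,19)=1 -> changes
  Option D: v=37, gcd(2,37)=1 -> changes
  Option E: v=50, gcd(2,50)=2 -> preserves

Answer: A B E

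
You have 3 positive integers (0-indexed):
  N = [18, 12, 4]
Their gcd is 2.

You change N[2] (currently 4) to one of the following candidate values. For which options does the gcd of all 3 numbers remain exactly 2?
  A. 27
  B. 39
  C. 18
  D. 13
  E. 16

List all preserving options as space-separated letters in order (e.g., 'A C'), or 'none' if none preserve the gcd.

Answer: E

Derivation:
Old gcd = 2; gcd of others (without N[2]) = 6
New gcd for candidate v: gcd(6, v). Preserves old gcd iff gcd(6, v) = 2.
  Option A: v=27, gcd(6,27)=3 -> changes
  Option B: v=39, gcd(6,39)=3 -> changes
  Option C: v=18, gcd(6,18)=6 -> changes
  Option D: v=13, gcd(6,13)=1 -> changes
  Option E: v=16, gcd(6,16)=2 -> preserves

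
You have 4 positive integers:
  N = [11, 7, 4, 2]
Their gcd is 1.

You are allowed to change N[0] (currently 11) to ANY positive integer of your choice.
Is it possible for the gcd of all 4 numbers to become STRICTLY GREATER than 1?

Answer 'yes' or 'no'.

Answer: no

Derivation:
Current gcd = 1
gcd of all OTHER numbers (without N[0]=11): gcd([7, 4, 2]) = 1
The new gcd after any change is gcd(1, new_value).
This can be at most 1.
Since 1 = old gcd 1, the gcd can only stay the same or decrease.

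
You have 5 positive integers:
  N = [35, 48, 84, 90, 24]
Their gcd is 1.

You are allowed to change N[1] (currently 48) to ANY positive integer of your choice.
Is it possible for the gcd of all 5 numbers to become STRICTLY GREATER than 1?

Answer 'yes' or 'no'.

Current gcd = 1
gcd of all OTHER numbers (without N[1]=48): gcd([35, 84, 90, 24]) = 1
The new gcd after any change is gcd(1, new_value).
This can be at most 1.
Since 1 = old gcd 1, the gcd can only stay the same or decrease.

Answer: no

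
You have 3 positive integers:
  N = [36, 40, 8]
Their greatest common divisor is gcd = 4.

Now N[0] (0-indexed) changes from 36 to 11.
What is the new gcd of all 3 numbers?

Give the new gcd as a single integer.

Answer: 1

Derivation:
Numbers: [36, 40, 8], gcd = 4
Change: index 0, 36 -> 11
gcd of the OTHER numbers (without index 0): gcd([40, 8]) = 8
New gcd = gcd(g_others, new_val) = gcd(8, 11) = 1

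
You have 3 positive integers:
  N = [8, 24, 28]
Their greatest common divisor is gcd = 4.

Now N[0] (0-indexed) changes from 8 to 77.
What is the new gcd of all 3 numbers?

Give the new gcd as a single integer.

Numbers: [8, 24, 28], gcd = 4
Change: index 0, 8 -> 77
gcd of the OTHER numbers (without index 0): gcd([24, 28]) = 4
New gcd = gcd(g_others, new_val) = gcd(4, 77) = 1

Answer: 1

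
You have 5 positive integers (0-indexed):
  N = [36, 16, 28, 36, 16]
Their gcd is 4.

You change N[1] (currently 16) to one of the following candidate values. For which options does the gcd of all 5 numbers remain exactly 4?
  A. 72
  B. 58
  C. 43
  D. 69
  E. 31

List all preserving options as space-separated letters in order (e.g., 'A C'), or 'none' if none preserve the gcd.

Old gcd = 4; gcd of others (without N[1]) = 4
New gcd for candidate v: gcd(4, v). Preserves old gcd iff gcd(4, v) = 4.
  Option A: v=72, gcd(4,72)=4 -> preserves
  Option B: v=58, gcd(4,58)=2 -> changes
  Option C: v=43, gcd(4,43)=1 -> changes
  Option D: v=69, gcd(4,69)=1 -> changes
  Option E: v=31, gcd(4,31)=1 -> changes

Answer: A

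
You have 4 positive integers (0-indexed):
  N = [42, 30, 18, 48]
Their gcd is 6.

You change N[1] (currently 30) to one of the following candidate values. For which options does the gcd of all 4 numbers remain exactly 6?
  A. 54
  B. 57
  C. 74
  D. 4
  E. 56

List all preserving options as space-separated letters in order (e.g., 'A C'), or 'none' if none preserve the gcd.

Answer: A

Derivation:
Old gcd = 6; gcd of others (without N[1]) = 6
New gcd for candidate v: gcd(6, v). Preserves old gcd iff gcd(6, v) = 6.
  Option A: v=54, gcd(6,54)=6 -> preserves
  Option B: v=57, gcd(6,57)=3 -> changes
  Option C: v=74, gcd(6,74)=2 -> changes
  Option D: v=4, gcd(6,4)=2 -> changes
  Option E: v=56, gcd(6,56)=2 -> changes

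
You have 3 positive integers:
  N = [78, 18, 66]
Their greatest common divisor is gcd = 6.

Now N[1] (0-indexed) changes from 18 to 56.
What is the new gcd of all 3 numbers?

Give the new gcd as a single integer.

Answer: 2

Derivation:
Numbers: [78, 18, 66], gcd = 6
Change: index 1, 18 -> 56
gcd of the OTHER numbers (without index 1): gcd([78, 66]) = 6
New gcd = gcd(g_others, new_val) = gcd(6, 56) = 2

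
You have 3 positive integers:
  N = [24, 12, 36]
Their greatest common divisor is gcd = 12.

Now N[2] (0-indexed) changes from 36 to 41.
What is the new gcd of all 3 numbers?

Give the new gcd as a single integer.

Answer: 1

Derivation:
Numbers: [24, 12, 36], gcd = 12
Change: index 2, 36 -> 41
gcd of the OTHER numbers (without index 2): gcd([24, 12]) = 12
New gcd = gcd(g_others, new_val) = gcd(12, 41) = 1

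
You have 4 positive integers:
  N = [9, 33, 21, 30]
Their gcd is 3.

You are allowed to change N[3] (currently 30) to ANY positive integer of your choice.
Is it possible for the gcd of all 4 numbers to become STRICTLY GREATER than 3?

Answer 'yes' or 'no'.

Current gcd = 3
gcd of all OTHER numbers (without N[3]=30): gcd([9, 33, 21]) = 3
The new gcd after any change is gcd(3, new_value).
This can be at most 3.
Since 3 = old gcd 3, the gcd can only stay the same or decrease.

Answer: no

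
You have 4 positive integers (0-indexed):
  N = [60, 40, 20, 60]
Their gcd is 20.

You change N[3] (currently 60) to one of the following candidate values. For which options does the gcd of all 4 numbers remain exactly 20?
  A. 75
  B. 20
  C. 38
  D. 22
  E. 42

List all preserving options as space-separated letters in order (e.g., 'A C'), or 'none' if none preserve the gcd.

Answer: B

Derivation:
Old gcd = 20; gcd of others (without N[3]) = 20
New gcd for candidate v: gcd(20, v). Preserves old gcd iff gcd(20, v) = 20.
  Option A: v=75, gcd(20,75)=5 -> changes
  Option B: v=20, gcd(20,20)=20 -> preserves
  Option C: v=38, gcd(20,38)=2 -> changes
  Option D: v=22, gcd(20,22)=2 -> changes
  Option E: v=42, gcd(20,42)=2 -> changes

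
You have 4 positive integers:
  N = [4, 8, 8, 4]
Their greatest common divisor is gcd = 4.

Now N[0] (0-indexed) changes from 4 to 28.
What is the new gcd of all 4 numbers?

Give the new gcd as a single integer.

Numbers: [4, 8, 8, 4], gcd = 4
Change: index 0, 4 -> 28
gcd of the OTHER numbers (without index 0): gcd([8, 8, 4]) = 4
New gcd = gcd(g_others, new_val) = gcd(4, 28) = 4

Answer: 4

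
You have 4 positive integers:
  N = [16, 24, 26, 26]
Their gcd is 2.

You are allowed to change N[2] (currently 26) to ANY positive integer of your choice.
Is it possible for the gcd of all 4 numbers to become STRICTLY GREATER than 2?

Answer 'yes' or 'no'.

Current gcd = 2
gcd of all OTHER numbers (without N[2]=26): gcd([16, 24, 26]) = 2
The new gcd after any change is gcd(2, new_value).
This can be at most 2.
Since 2 = old gcd 2, the gcd can only stay the same or decrease.

Answer: no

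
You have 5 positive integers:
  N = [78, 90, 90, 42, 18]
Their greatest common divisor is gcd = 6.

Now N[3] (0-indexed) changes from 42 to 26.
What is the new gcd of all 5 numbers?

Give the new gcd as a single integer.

Answer: 2

Derivation:
Numbers: [78, 90, 90, 42, 18], gcd = 6
Change: index 3, 42 -> 26
gcd of the OTHER numbers (without index 3): gcd([78, 90, 90, 18]) = 6
New gcd = gcd(g_others, new_val) = gcd(6, 26) = 2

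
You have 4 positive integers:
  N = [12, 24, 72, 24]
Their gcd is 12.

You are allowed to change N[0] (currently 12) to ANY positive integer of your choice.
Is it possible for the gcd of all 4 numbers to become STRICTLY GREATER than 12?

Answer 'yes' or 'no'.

Answer: yes

Derivation:
Current gcd = 12
gcd of all OTHER numbers (without N[0]=12): gcd([24, 72, 24]) = 24
The new gcd after any change is gcd(24, new_value).
This can be at most 24.
Since 24 > old gcd 12, the gcd CAN increase (e.g., set N[0] = 24).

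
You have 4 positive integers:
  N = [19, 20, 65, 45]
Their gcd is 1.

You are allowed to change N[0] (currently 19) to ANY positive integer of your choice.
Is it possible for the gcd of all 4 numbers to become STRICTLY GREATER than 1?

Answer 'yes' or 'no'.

Answer: yes

Derivation:
Current gcd = 1
gcd of all OTHER numbers (without N[0]=19): gcd([20, 65, 45]) = 5
The new gcd after any change is gcd(5, new_value).
This can be at most 5.
Since 5 > old gcd 1, the gcd CAN increase (e.g., set N[0] = 5).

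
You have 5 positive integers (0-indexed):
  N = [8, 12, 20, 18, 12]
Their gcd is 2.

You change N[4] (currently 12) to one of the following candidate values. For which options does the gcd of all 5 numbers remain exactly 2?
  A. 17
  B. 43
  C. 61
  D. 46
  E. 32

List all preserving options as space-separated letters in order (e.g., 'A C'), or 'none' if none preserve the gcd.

Old gcd = 2; gcd of others (without N[4]) = 2
New gcd for candidate v: gcd(2, v). Preserves old gcd iff gcd(2, v) = 2.
  Option A: v=17, gcd(2,17)=1 -> changes
  Option B: v=43, gcd(2,43)=1 -> changes
  Option C: v=61, gcd(2,61)=1 -> changes
  Option D: v=46, gcd(2,46)=2 -> preserves
  Option E: v=32, gcd(2,32)=2 -> preserves

Answer: D E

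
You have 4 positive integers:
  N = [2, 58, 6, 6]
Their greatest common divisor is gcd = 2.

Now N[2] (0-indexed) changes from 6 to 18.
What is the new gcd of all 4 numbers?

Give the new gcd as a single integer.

Numbers: [2, 58, 6, 6], gcd = 2
Change: index 2, 6 -> 18
gcd of the OTHER numbers (without index 2): gcd([2, 58, 6]) = 2
New gcd = gcd(g_others, new_val) = gcd(2, 18) = 2

Answer: 2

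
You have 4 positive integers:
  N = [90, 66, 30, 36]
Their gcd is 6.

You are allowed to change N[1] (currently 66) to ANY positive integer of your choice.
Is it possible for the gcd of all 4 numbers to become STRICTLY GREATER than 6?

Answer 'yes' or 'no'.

Current gcd = 6
gcd of all OTHER numbers (without N[1]=66): gcd([90, 30, 36]) = 6
The new gcd after any change is gcd(6, new_value).
This can be at most 6.
Since 6 = old gcd 6, the gcd can only stay the same or decrease.

Answer: no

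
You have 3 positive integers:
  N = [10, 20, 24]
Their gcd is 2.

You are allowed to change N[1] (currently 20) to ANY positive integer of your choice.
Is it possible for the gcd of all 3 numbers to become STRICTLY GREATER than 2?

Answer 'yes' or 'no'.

Current gcd = 2
gcd of all OTHER numbers (without N[1]=20): gcd([10, 24]) = 2
The new gcd after any change is gcd(2, new_value).
This can be at most 2.
Since 2 = old gcd 2, the gcd can only stay the same or decrease.

Answer: no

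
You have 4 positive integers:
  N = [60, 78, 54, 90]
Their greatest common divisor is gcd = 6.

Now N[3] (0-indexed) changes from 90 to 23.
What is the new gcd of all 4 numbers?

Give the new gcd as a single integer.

Numbers: [60, 78, 54, 90], gcd = 6
Change: index 3, 90 -> 23
gcd of the OTHER numbers (without index 3): gcd([60, 78, 54]) = 6
New gcd = gcd(g_others, new_val) = gcd(6, 23) = 1

Answer: 1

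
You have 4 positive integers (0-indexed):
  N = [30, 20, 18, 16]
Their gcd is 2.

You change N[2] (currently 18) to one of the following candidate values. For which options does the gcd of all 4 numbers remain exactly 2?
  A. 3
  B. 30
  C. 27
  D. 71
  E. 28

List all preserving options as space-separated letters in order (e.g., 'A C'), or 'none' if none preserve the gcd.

Answer: B E

Derivation:
Old gcd = 2; gcd of others (without N[2]) = 2
New gcd for candidate v: gcd(2, v). Preserves old gcd iff gcd(2, v) = 2.
  Option A: v=3, gcd(2,3)=1 -> changes
  Option B: v=30, gcd(2,30)=2 -> preserves
  Option C: v=27, gcd(2,27)=1 -> changes
  Option D: v=71, gcd(2,71)=1 -> changes
  Option E: v=28, gcd(2,28)=2 -> preserves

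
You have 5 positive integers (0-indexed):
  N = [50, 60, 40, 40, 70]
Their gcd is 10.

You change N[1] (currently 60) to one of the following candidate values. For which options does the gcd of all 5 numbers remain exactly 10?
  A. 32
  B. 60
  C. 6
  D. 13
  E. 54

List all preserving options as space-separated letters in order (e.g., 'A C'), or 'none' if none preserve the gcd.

Old gcd = 10; gcd of others (without N[1]) = 10
New gcd for candidate v: gcd(10, v). Preserves old gcd iff gcd(10, v) = 10.
  Option A: v=32, gcd(10,32)=2 -> changes
  Option B: v=60, gcd(10,60)=10 -> preserves
  Option C: v=6, gcd(10,6)=2 -> changes
  Option D: v=13, gcd(10,13)=1 -> changes
  Option E: v=54, gcd(10,54)=2 -> changes

Answer: B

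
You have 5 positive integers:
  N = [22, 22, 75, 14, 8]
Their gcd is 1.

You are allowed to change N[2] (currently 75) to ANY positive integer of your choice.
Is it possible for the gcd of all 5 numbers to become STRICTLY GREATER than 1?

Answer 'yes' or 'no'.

Answer: yes

Derivation:
Current gcd = 1
gcd of all OTHER numbers (without N[2]=75): gcd([22, 22, 14, 8]) = 2
The new gcd after any change is gcd(2, new_value).
This can be at most 2.
Since 2 > old gcd 1, the gcd CAN increase (e.g., set N[2] = 2).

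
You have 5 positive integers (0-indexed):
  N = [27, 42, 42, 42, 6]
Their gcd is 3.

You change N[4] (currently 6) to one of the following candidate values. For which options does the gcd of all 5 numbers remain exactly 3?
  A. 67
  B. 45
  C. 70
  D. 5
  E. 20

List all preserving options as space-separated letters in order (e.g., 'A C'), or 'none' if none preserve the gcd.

Answer: B

Derivation:
Old gcd = 3; gcd of others (without N[4]) = 3
New gcd for candidate v: gcd(3, v). Preserves old gcd iff gcd(3, v) = 3.
  Option A: v=67, gcd(3,67)=1 -> changes
  Option B: v=45, gcd(3,45)=3 -> preserves
  Option C: v=70, gcd(3,70)=1 -> changes
  Option D: v=5, gcd(3,5)=1 -> changes
  Option E: v=20, gcd(3,20)=1 -> changes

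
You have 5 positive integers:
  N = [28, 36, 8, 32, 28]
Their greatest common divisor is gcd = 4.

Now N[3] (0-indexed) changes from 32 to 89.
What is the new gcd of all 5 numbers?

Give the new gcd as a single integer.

Answer: 1

Derivation:
Numbers: [28, 36, 8, 32, 28], gcd = 4
Change: index 3, 32 -> 89
gcd of the OTHER numbers (without index 3): gcd([28, 36, 8, 28]) = 4
New gcd = gcd(g_others, new_val) = gcd(4, 89) = 1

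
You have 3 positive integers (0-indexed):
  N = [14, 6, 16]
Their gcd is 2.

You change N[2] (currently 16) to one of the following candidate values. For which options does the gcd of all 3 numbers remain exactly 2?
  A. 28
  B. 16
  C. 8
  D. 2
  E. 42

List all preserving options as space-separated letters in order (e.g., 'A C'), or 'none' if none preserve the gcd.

Answer: A B C D E

Derivation:
Old gcd = 2; gcd of others (without N[2]) = 2
New gcd for candidate v: gcd(2, v). Preserves old gcd iff gcd(2, v) = 2.
  Option A: v=28, gcd(2,28)=2 -> preserves
  Option B: v=16, gcd(2,16)=2 -> preserves
  Option C: v=8, gcd(2,8)=2 -> preserves
  Option D: v=2, gcd(2,2)=2 -> preserves
  Option E: v=42, gcd(2,42)=2 -> preserves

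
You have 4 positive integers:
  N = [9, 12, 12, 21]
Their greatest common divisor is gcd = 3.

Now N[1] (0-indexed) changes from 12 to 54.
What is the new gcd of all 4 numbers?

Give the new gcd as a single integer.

Numbers: [9, 12, 12, 21], gcd = 3
Change: index 1, 12 -> 54
gcd of the OTHER numbers (without index 1): gcd([9, 12, 21]) = 3
New gcd = gcd(g_others, new_val) = gcd(3, 54) = 3

Answer: 3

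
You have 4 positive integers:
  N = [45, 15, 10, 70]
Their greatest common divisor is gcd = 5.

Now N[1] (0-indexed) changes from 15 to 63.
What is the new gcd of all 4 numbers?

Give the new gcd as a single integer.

Numbers: [45, 15, 10, 70], gcd = 5
Change: index 1, 15 -> 63
gcd of the OTHER numbers (without index 1): gcd([45, 10, 70]) = 5
New gcd = gcd(g_others, new_val) = gcd(5, 63) = 1

Answer: 1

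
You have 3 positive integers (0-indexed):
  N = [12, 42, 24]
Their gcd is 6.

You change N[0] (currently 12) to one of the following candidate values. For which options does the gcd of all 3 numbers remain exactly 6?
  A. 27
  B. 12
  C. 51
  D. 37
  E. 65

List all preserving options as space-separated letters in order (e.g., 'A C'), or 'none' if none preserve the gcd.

Answer: B

Derivation:
Old gcd = 6; gcd of others (without N[0]) = 6
New gcd for candidate v: gcd(6, v). Preserves old gcd iff gcd(6, v) = 6.
  Option A: v=27, gcd(6,27)=3 -> changes
  Option B: v=12, gcd(6,12)=6 -> preserves
  Option C: v=51, gcd(6,51)=3 -> changes
  Option D: v=37, gcd(6,37)=1 -> changes
  Option E: v=65, gcd(6,65)=1 -> changes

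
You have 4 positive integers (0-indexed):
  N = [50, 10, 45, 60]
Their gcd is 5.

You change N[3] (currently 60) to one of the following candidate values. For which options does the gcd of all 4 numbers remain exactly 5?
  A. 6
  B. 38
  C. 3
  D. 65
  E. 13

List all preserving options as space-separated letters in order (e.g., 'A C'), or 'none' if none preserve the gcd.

Answer: D

Derivation:
Old gcd = 5; gcd of others (without N[3]) = 5
New gcd for candidate v: gcd(5, v). Preserves old gcd iff gcd(5, v) = 5.
  Option A: v=6, gcd(5,6)=1 -> changes
  Option B: v=38, gcd(5,38)=1 -> changes
  Option C: v=3, gcd(5,3)=1 -> changes
  Option D: v=65, gcd(5,65)=5 -> preserves
  Option E: v=13, gcd(5,13)=1 -> changes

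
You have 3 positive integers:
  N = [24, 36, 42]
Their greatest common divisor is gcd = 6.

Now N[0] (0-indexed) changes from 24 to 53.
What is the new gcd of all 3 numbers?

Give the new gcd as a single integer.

Answer: 1

Derivation:
Numbers: [24, 36, 42], gcd = 6
Change: index 0, 24 -> 53
gcd of the OTHER numbers (without index 0): gcd([36, 42]) = 6
New gcd = gcd(g_others, new_val) = gcd(6, 53) = 1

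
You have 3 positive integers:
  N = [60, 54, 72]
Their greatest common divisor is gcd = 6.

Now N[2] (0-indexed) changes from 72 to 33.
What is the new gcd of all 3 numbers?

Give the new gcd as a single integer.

Answer: 3

Derivation:
Numbers: [60, 54, 72], gcd = 6
Change: index 2, 72 -> 33
gcd of the OTHER numbers (without index 2): gcd([60, 54]) = 6
New gcd = gcd(g_others, new_val) = gcd(6, 33) = 3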